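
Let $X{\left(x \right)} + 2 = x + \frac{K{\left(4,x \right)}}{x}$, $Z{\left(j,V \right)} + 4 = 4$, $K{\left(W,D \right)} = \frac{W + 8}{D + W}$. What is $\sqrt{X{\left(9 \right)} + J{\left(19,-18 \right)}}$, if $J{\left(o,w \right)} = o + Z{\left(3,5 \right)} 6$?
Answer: $\frac{\sqrt{39702}}{39} \approx 5.1091$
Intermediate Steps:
$K{\left(W,D \right)} = \frac{8 + W}{D + W}$
$Z{\left(j,V \right)} = 0$ ($Z{\left(j,V \right)} = -4 + 4 = 0$)
$J{\left(o,w \right)} = o$ ($J{\left(o,w \right)} = o + 0 \cdot 6 = o + 0 = o$)
$X{\left(x \right)} = -2 + x + \frac{12}{x \left(4 + x\right)}$ ($X{\left(x \right)} = -2 + \left(x + \frac{\frac{1}{x + 4} \left(8 + 4\right)}{x}\right) = -2 + \left(x + \frac{\frac{1}{4 + x} 12}{x}\right) = -2 + \left(x + \frac{12 \frac{1}{4 + x}}{x}\right) = -2 + \left(x + \frac{12}{x \left(4 + x\right)}\right) = -2 + x + \frac{12}{x \left(4 + x\right)}$)
$\sqrt{X{\left(9 \right)} + J{\left(19,-18 \right)}} = \sqrt{\frac{12 + 9 \left(-2 + 9\right) \left(4 + 9\right)}{9 \left(4 + 9\right)} + 19} = \sqrt{\frac{12 + 9 \cdot 7 \cdot 13}{9 \cdot 13} + 19} = \sqrt{\frac{1}{9} \cdot \frac{1}{13} \left(12 + 819\right) + 19} = \sqrt{\frac{1}{9} \cdot \frac{1}{13} \cdot 831 + 19} = \sqrt{\frac{277}{39} + 19} = \sqrt{\frac{1018}{39}} = \frac{\sqrt{39702}}{39}$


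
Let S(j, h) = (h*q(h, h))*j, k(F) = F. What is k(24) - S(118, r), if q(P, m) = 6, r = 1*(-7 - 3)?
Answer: 7104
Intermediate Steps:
r = -10 (r = 1*(-10) = -10)
S(j, h) = 6*h*j (S(j, h) = (h*6)*j = (6*h)*j = 6*h*j)
k(24) - S(118, r) = 24 - 6*(-10)*118 = 24 - 1*(-7080) = 24 + 7080 = 7104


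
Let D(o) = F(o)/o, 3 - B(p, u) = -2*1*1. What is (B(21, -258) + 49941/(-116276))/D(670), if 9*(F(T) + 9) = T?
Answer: 1602288585/34243282 ≈ 46.791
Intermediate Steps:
F(T) = -9 + T/9
B(p, u) = 5 (B(p, u) = 3 - (-2*1) = 3 - (-2) = 3 - 1*(-2) = 3 + 2 = 5)
D(o) = (-9 + o/9)/o
(B(21, -258) + 49941/(-116276))/D(670) = (5 + 49941/(-116276))/(((⅑)*(-81 + 670)/670)) = (5 + 49941*(-1/116276))/(((⅑)*(1/670)*589)) = (5 - 49941/116276)/(589/6030) = (531439/116276)*(6030/589) = 1602288585/34243282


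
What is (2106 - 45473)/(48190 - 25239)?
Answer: -43367/22951 ≈ -1.8895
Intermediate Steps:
(2106 - 45473)/(48190 - 25239) = -43367/22951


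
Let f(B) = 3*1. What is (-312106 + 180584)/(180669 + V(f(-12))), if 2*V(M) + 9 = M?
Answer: -65761/90333 ≈ -0.72798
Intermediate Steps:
f(B) = 3
V(M) = -9/2 + M/2
(-312106 + 180584)/(180669 + V(f(-12))) = (-312106 + 180584)/(180669 + (-9/2 + (1/2)*3)) = -131522/(180669 + (-9/2 + 3/2)) = -131522/(180669 - 3) = -131522/180666 = -131522*1/180666 = -65761/90333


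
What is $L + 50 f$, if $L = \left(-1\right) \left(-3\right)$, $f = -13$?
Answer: $-647$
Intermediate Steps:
$L = 3$
$L + 50 f = 3 + 50 \left(-13\right) = 3 - 650 = -647$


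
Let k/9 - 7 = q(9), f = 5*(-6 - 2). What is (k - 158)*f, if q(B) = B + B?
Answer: -2680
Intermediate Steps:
q(B) = 2*B
f = -40 (f = 5*(-8) = -40)
k = 225 (k = 63 + 9*(2*9) = 63 + 9*18 = 63 + 162 = 225)
(k - 158)*f = (225 - 158)*(-40) = 67*(-40) = -2680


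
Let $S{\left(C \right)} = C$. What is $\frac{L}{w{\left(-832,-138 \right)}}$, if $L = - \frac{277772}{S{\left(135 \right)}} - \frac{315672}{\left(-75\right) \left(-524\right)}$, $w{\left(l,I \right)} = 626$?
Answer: $- \frac{91325461}{27677025} \approx -3.2997$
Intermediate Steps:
$L = - \frac{182650922}{88425}$ ($L = - \frac{277772}{135} - \frac{315672}{\left(-75\right) \left(-524\right)} = \left(-277772\right) \frac{1}{135} - \frac{315672}{39300} = - \frac{277772}{135} - \frac{26306}{3275} = - \frac{182650922}{88425} \approx -2065.6$)
$\frac{L}{w{\left(-832,-138 \right)}} = - \frac{182650922}{88425 \cdot 626} = \left(- \frac{182650922}{88425}\right) \frac{1}{626} = - \frac{91325461}{27677025}$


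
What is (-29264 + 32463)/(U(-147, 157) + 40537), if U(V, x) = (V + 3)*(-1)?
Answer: 3199/40681 ≈ 0.078636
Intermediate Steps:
U(V, x) = -3 - V (U(V, x) = (3 + V)*(-1) = -3 - V)
(-29264 + 32463)/(U(-147, 157) + 40537) = (-29264 + 32463)/((-3 - 1*(-147)) + 40537) = 3199/((-3 + 147) + 40537) = 3199/(144 + 40537) = 3199/40681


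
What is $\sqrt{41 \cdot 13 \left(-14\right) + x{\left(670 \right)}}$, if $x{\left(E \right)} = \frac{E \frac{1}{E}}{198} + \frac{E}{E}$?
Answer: $\frac{i \sqrt{32500094}}{66} \approx 86.377 i$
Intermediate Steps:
$x{\left(E \right)} = \frac{199}{198}$ ($x{\left(E \right)} = 1 \cdot \frac{1}{198} + 1 = \frac{1}{198} + 1 = \frac{199}{198}$)
$\sqrt{41 \cdot 13 \left(-14\right) + x{\left(670 \right)}} = \sqrt{41 \cdot 13 \left(-14\right) + \frac{199}{198}} = \sqrt{533 \left(-14\right) + \frac{199}{198}} = \sqrt{-7462 + \frac{199}{198}} = \sqrt{- \frac{1477277}{198}} = \frac{i \sqrt{32500094}}{66}$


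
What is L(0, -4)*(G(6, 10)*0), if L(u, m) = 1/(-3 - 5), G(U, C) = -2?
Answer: 0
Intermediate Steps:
L(u, m) = -1/8 (L(u, m) = 1/(-8) = -1/8)
L(0, -4)*(G(6, 10)*0) = -(-1)*0/4 = -1/8*0 = 0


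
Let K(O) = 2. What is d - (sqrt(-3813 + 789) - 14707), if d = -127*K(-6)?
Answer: 14453 - 12*I*sqrt(21) ≈ 14453.0 - 54.991*I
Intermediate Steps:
d = -254 (d = -127*2 = -254)
d - (sqrt(-3813 + 789) - 14707) = -254 - (sqrt(-3813 + 789) - 14707) = -254 - (sqrt(-3024) - 14707) = -254 - (12*I*sqrt(21) - 14707) = -254 - (-14707 + 12*I*sqrt(21)) = -254 + (14707 - 12*I*sqrt(21)) = 14453 - 12*I*sqrt(21)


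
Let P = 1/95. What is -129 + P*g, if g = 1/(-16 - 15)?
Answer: -379906/2945 ≈ -129.00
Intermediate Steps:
g = -1/31 (g = 1/(-31) = -1/31 ≈ -0.032258)
P = 1/95 ≈ 0.010526
-129 + P*g = -129 + (1/95)*(-1/31) = -129 - 1/2945 = -379906/2945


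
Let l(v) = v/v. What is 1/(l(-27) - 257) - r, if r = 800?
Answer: -204801/256 ≈ -800.00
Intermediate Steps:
l(v) = 1
1/(l(-27) - 257) - r = 1/(1 - 257) - 1*800 = 1/(-256) - 800 = -1/256 - 800 = -204801/256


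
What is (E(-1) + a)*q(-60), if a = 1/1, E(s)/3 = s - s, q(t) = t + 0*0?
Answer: -60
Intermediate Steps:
q(t) = t (q(t) = t + 0 = t)
E(s) = 0 (E(s) = 3*(s - s) = 3*0 = 0)
a = 1
(E(-1) + a)*q(-60) = (0 + 1)*(-60) = 1*(-60) = -60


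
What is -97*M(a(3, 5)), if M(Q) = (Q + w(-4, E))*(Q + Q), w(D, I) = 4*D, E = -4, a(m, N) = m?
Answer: 7566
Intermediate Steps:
M(Q) = 2*Q*(-16 + Q) (M(Q) = (Q + 4*(-4))*(Q + Q) = (Q - 16)*(2*Q) = (-16 + Q)*(2*Q) = 2*Q*(-16 + Q))
-97*M(a(3, 5)) = -194*3*(-16 + 3) = -194*3*(-13) = -97*(-78) = 7566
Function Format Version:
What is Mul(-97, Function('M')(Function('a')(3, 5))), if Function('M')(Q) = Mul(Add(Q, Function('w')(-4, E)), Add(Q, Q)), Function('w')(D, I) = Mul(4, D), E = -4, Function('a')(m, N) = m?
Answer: 7566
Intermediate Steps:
Function('M')(Q) = Mul(2, Q, Add(-16, Q)) (Function('M')(Q) = Mul(Add(Q, Mul(4, -4)), Add(Q, Q)) = Mul(Add(Q, -16), Mul(2, Q)) = Mul(Add(-16, Q), Mul(2, Q)) = Mul(2, Q, Add(-16, Q)))
Mul(-97, Function('M')(Function('a')(3, 5))) = Mul(-97, Mul(2, 3, Add(-16, 3))) = Mul(-97, Mul(2, 3, -13)) = Mul(-97, -78) = 7566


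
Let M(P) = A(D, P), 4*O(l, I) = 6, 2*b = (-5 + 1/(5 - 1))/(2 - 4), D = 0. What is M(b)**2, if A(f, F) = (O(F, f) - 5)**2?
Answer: 2401/16 ≈ 150.06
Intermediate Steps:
b = 19/16 (b = ((-5 + 1/(5 - 1))/(2 - 4))/2 = ((-5 + 1/4)/(-2))/2 = ((-5 + 1/4)*(-1/2))/2 = (-19/4*(-1/2))/2 = (1/2)*(19/8) = 19/16 ≈ 1.1875)
O(l, I) = 3/2 (O(l, I) = (1/4)*6 = 3/2)
A(f, F) = 49/4 (A(f, F) = (3/2 - 5)**2 = (-7/2)**2 = 49/4)
M(P) = 49/4
M(b)**2 = (49/4)**2 = 2401/16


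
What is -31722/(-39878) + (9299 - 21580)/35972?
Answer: 325681033/717245708 ≈ 0.45407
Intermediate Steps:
-31722/(-39878) + (9299 - 21580)/35972 = -31722*(-1/39878) - 12281*1/35972 = 15861/19939 - 12281/35972 = 325681033/717245708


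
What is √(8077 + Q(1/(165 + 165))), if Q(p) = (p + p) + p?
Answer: 3*√10859090/110 ≈ 89.872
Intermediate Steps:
Q(p) = 3*p (Q(p) = 2*p + p = 3*p)
√(8077 + Q(1/(165 + 165))) = √(8077 + 3/(165 + 165)) = √(8077 + 3/330) = √(8077 + 3*(1/330)) = √(8077 + 1/110) = √(888471/110) = 3*√10859090/110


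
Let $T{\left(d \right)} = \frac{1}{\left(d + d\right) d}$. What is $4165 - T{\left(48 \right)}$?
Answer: $\frac{19192319}{4608} \approx 4165.0$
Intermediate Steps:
$T{\left(d \right)} = \frac{1}{2 d^{2}}$ ($T{\left(d \right)} = \frac{1}{2 d d} = \frac{\frac{1}{2} \frac{1}{d}}{d} = \frac{1}{2 d^{2}}$)
$4165 - T{\left(48 \right)} = 4165 - \frac{1}{2 \cdot 2304} = 4165 - \frac{1}{2} \cdot \frac{1}{2304} = 4165 - \frac{1}{4608} = \frac{19192319}{4608}$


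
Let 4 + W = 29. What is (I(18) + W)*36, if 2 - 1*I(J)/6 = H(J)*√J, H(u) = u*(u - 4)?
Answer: 1332 - 163296*√2 ≈ -2.2960e+5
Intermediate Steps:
W = 25 (W = -4 + 29 = 25)
H(u) = u*(-4 + u)
I(J) = 12 - 6*J^(3/2)*(-4 + J) (I(J) = 12 - 6*J*(-4 + J)*√J = 12 - 6*J^(3/2)*(-4 + J))
(I(18) + W)*36 = ((12 + 6*18^(3/2)*(4 - 1*18)) + 25)*36 = ((12 + 6*(54*√2)*(4 - 18)) + 25)*36 = ((12 + 6*(54*√2)*(-14)) + 25)*36 = ((12 - 4536*√2) + 25)*36 = (37 - 4536*√2)*36 = 1332 - 163296*√2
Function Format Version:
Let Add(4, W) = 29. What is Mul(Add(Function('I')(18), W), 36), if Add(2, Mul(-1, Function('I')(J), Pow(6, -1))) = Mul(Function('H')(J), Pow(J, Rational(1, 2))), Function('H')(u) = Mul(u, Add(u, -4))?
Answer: Add(1332, Mul(-163296, Pow(2, Rational(1, 2)))) ≈ -2.2960e+5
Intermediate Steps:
W = 25 (W = Add(-4, 29) = 25)
Function('H')(u) = Mul(u, Add(-4, u))
Function('I')(J) = Add(12, Mul(-6, Pow(J, Rational(3, 2)), Add(-4, J))) (Function('I')(J) = Add(12, Mul(-6, Mul(Mul(J, Add(-4, J)), Pow(J, Rational(1, 2))))) = Add(12, Mul(-6, Mul(Pow(J, Rational(3, 2)), Add(-4, J)))) = Add(12, Mul(-6, Pow(J, Rational(3, 2)), Add(-4, J))))
Mul(Add(Function('I')(18), W), 36) = Mul(Add(Add(12, Mul(6, Pow(18, Rational(3, 2)), Add(4, Mul(-1, 18)))), 25), 36) = Mul(Add(Add(12, Mul(6, Mul(54, Pow(2, Rational(1, 2))), Add(4, -18))), 25), 36) = Mul(Add(Add(12, Mul(6, Mul(54, Pow(2, Rational(1, 2))), -14)), 25), 36) = Mul(Add(Add(12, Mul(-4536, Pow(2, Rational(1, 2)))), 25), 36) = Mul(Add(37, Mul(-4536, Pow(2, Rational(1, 2)))), 36) = Add(1332, Mul(-163296, Pow(2, Rational(1, 2))))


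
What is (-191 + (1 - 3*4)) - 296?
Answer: -498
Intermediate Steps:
(-191 + (1 - 3*4)) - 296 = (-191 + (1 - 12)) - 296 = (-191 - 11) - 296 = -202 - 296 = -498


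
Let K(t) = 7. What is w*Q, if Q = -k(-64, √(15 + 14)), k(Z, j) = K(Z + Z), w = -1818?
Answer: 12726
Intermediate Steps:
k(Z, j) = 7
Q = -7 (Q = -1*7 = -7)
w*Q = -1818*(-7) = 12726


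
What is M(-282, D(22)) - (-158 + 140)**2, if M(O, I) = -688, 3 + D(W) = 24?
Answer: -1012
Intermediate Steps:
D(W) = 21 (D(W) = -3 + 24 = 21)
M(-282, D(22)) - (-158 + 140)**2 = -688 - (-158 + 140)**2 = -688 - 1*(-18)**2 = -688 - 1*324 = -688 - 324 = -1012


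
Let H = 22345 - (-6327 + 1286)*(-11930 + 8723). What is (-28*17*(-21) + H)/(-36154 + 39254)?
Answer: -8067073/1550 ≈ -5204.6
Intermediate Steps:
H = -16144142 (H = 22345 - (-5041)*(-3207) = 22345 - 1*16166487 = 22345 - 16166487 = -16144142)
(-28*17*(-21) + H)/(-36154 + 39254) = (-28*17*(-21) - 16144142)/(-36154 + 39254) = (-476*(-21) - 16144142)/3100 = (9996 - 16144142)*(1/3100) = -16134146*1/3100 = -8067073/1550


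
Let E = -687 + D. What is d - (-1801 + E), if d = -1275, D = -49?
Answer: 1262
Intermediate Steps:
E = -736 (E = -687 - 49 = -736)
d - (-1801 + E) = -1275 - (-1801 - 736) = -1275 - 1*(-2537) = -1275 + 2537 = 1262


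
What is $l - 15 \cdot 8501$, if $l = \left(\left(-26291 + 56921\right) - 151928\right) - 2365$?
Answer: $-251178$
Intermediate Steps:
$l = -123663$ ($l = \left(30630 - 151928\right) - 2365 = -121298 - 2365 = -123663$)
$l - 15 \cdot 8501 = -123663 - 15 \cdot 8501 = -123663 - 127515 = -251178$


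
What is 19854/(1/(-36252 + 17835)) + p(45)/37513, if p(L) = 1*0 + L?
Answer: -13716670389489/37513 ≈ -3.6565e+8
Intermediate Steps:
p(L) = L (p(L) = 0 + L = L)
19854/(1/(-36252 + 17835)) + p(45)/37513 = 19854/(1/(-36252 + 17835)) + 45/37513 = 19854/(1/(-18417)) + 45*(1/37513) = 19854/(-1/18417) + 45/37513 = 19854*(-18417) + 45/37513 = -365651118 + 45/37513 = -13716670389489/37513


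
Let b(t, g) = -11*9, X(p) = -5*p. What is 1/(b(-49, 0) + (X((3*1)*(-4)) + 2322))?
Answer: 1/2283 ≈ 0.00043802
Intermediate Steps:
b(t, g) = -99
1/(b(-49, 0) + (X((3*1)*(-4)) + 2322)) = 1/(-99 + (-5*3*1*(-4) + 2322)) = 1/(-99 + (-15*(-4) + 2322)) = 1/(-99 + (-5*(-12) + 2322)) = 1/(-99 + (60 + 2322)) = 1/(-99 + 2382) = 1/2283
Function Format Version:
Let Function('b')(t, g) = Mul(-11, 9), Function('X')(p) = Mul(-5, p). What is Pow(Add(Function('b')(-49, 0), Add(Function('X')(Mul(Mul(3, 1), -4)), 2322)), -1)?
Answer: Rational(1, 2283) ≈ 0.00043802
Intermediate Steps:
Function('b')(t, g) = -99
Pow(Add(Function('b')(-49, 0), Add(Function('X')(Mul(Mul(3, 1), -4)), 2322)), -1) = Pow(Add(-99, Add(Mul(-5, Mul(Mul(3, 1), -4)), 2322)), -1) = Pow(Add(-99, Add(Mul(-5, Mul(3, -4)), 2322)), -1) = Pow(Add(-99, Add(Mul(-5, -12), 2322)), -1) = Pow(Add(-99, Add(60, 2322)), -1) = Pow(Add(-99, 2382), -1) = Pow(2283, -1) = Rational(1, 2283)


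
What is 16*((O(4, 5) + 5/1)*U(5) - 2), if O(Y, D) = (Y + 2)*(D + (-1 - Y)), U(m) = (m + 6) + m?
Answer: 1248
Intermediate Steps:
U(m) = 6 + 2*m (U(m) = (6 + m) + m = 6 + 2*m)
O(Y, D) = (2 + Y)*(-1 + D - Y)
16*((O(4, 5) + 5/1)*U(5) - 2) = 16*(((-2 - 1*4² - 3*4 + 2*5 + 5*4) + 5/1)*(6 + 2*5) - 2) = 16*(((-2 - 1*16 - 12 + 10 + 20) + 5*1)*(6 + 10) - 2) = 16*(((-2 - 16 - 12 + 10 + 20) + 5)*16 - 2) = 16*((0 + 5)*16 - 2) = 16*(5*16 - 2) = 16*(80 - 2) = 16*78 = 1248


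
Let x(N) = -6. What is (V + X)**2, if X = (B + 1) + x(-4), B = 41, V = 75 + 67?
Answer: 31684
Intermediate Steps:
V = 142
X = 36 (X = (41 + 1) - 6 = 42 - 6 = 36)
(V + X)**2 = (142 + 36)**2 = 178**2 = 31684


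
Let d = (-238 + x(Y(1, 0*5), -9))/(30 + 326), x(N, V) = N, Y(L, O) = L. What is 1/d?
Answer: -356/237 ≈ -1.5021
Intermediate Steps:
d = -237/356 (d = (-238 + 1)/(30 + 326) = -237/356 ≈ -0.66573)
1/d = 1/(-237/356) = -356/237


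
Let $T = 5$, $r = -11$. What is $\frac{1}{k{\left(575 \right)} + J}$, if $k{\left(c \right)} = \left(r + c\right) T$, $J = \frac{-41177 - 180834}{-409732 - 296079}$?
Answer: $\frac{705811}{1990609031} \approx 0.00035457$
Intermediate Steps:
$J = \frac{222011}{705811}$ ($J = - \frac{222011}{-705811} = \left(-222011\right) \left(- \frac{1}{705811}\right) = \frac{222011}{705811} \approx 0.31455$)
$k{\left(c \right)} = -55 + 5 c$ ($k{\left(c \right)} = \left(-11 + c\right) 5 = -55 + 5 c$)
$\frac{1}{k{\left(575 \right)} + J} = \frac{1}{\left(-55 + 5 \cdot 575\right) + \frac{222011}{705811}} = \frac{1}{\left(-55 + 2875\right) + \frac{222011}{705811}} = \frac{1}{2820 + \frac{222011}{705811}} = \frac{1}{\frac{1990609031}{705811}} = \frac{705811}{1990609031}$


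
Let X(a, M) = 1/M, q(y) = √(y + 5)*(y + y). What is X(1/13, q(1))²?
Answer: 1/24 ≈ 0.041667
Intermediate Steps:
q(y) = 2*y*√(5 + y) (q(y) = √(5 + y)*(2*y) = 2*y*√(5 + y))
X(1/13, q(1))² = (1/(2*1*√(5 + 1)))² = (1/(2*1*√6))² = (1/(2*√6))² = (√6/12)² = 1/24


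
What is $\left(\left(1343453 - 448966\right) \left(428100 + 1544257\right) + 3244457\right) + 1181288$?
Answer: $1764252121604$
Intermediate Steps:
$\left(\left(1343453 - 448966\right) \left(428100 + 1544257\right) + 3244457\right) + 1181288 = \left(894487 \cdot 1972357 + 3244457\right) + 1181288 = \left(1764247695859 + 3244457\right) + 1181288 = 1764250940316 + 1181288 = 1764252121604$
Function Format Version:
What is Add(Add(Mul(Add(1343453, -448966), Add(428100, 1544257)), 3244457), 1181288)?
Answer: 1764252121604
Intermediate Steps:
Add(Add(Mul(Add(1343453, -448966), Add(428100, 1544257)), 3244457), 1181288) = Add(Add(Mul(894487, 1972357), 3244457), 1181288) = Add(Add(1764247695859, 3244457), 1181288) = Add(1764250940316, 1181288) = 1764252121604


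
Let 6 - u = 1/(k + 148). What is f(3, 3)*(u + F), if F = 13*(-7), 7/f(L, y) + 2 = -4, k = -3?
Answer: 43141/435 ≈ 99.175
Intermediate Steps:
f(L, y) = -7/6 (f(L, y) = 7/(-2 - 4) = 7/(-6) = 7*(-1/6) = -7/6)
u = 869/145 (u = 6 - 1/(-3 + 148) = 6 - 1/145 = 869/145 ≈ 5.9931)
F = -91
f(3, 3)*(u + F) = -7*(869/145 - 91)/6 = -7/6*(-12326/145) = 43141/435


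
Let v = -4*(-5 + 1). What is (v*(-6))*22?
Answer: -2112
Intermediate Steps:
v = 16 (v = -4*(-4) = 16)
(v*(-6))*22 = (16*(-6))*22 = -96*22 = -2112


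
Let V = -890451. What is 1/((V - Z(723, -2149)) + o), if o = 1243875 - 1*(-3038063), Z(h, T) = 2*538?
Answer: 1/3390411 ≈ 2.9495e-7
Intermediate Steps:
Z(h, T) = 1076
o = 4281938 (o = 1243875 + 3038063 = 4281938)
1/((V - Z(723, -2149)) + o) = 1/((-890451 - 1*1076) + 4281938) = 1/((-890451 - 1076) + 4281938) = 1/(-891527 + 4281938) = 1/3390411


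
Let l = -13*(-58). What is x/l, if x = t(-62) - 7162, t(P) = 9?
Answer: -7153/754 ≈ -9.4867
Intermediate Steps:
l = 754
x = -7153 (x = 9 - 7162 = -7153)
x/l = -7153/754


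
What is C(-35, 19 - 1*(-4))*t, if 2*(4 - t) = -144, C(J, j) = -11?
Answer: -836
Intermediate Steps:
t = 76 (t = 4 - 1/2*(-144) = 4 + 72 = 76)
C(-35, 19 - 1*(-4))*t = -11*76 = -836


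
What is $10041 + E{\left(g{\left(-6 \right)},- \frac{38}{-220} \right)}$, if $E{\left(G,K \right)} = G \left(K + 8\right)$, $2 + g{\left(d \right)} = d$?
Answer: $\frac{548659}{55} \approx 9975.6$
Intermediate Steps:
$g{\left(d \right)} = -2 + d$
$E{\left(G,K \right)} = G \left(8 + K\right)$
$10041 + E{\left(g{\left(-6 \right)},- \frac{38}{-220} \right)} = 10041 + \left(-2 - 6\right) \left(8 - \frac{38}{-220}\right) = 10041 - 8 \left(8 - - \frac{19}{110}\right) = 10041 - 8 \left(8 + \frac{19}{110}\right) = 10041 - \frac{3596}{55} = \frac{548659}{55}$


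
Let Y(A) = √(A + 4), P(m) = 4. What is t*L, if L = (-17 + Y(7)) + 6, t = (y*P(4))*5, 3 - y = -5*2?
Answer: -2860 + 260*√11 ≈ -1997.7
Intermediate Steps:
y = 13 (y = 3 - (-5)*2 = 3 - 1*(-10) = 3 + 10 = 13)
Y(A) = √(4 + A)
t = 260 (t = (13*4)*5 = 52*5 = 260)
L = -11 + √11 (L = (-17 + √(4 + 7)) + 6 = (-17 + √11) + 6 = -11 + √11 ≈ -7.6834)
t*L = 260*(-11 + √11) = -2860 + 260*√11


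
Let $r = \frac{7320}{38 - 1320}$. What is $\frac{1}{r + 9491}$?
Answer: $\frac{641}{6080071} \approx 0.00010543$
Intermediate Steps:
$r = - \frac{3660}{641}$ ($r = \frac{7320}{38 - 1320} = \frac{7320}{-1282} = 7320 \left(- \frac{1}{1282}\right) = - \frac{3660}{641} \approx -5.7098$)
$\frac{1}{r + 9491} = \frac{1}{- \frac{3660}{641} + 9491} = \frac{1}{\frac{6080071}{641}} = \frac{641}{6080071}$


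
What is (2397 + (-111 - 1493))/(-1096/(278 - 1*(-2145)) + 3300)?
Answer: 1921439/7994804 ≈ 0.24034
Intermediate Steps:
(2397 + (-111 - 1493))/(-1096/(278 - 1*(-2145)) + 3300) = (2397 - 1604)/(-1096/(278 + 2145) + 3300) = 793/(-1096/2423 + 3300) = 793/(7994804/2423) = 793*(2423/7994804) = 1921439/7994804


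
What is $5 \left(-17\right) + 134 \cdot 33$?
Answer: $4337$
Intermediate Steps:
$5 \left(-17\right) + 134 \cdot 33 = -85 + 4422 = 4337$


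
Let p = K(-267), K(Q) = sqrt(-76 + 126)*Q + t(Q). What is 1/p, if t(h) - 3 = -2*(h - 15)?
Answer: -63/360329 - 445*sqrt(2)/1080987 ≈ -0.00075702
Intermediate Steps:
t(h) = 33 - 2*h (t(h) = 3 - 2*(h - 15) = 3 - 2*(-15 + h) = 3 + (30 - 2*h) = 33 - 2*h)
K(Q) = 33 - 2*Q + 5*Q*sqrt(2) (K(Q) = sqrt(-76 + 126)*Q + (33 - 2*Q) = sqrt(50)*Q + (33 - 2*Q) = (5*sqrt(2))*Q + (33 - 2*Q) = 5*Q*sqrt(2) + (33 - 2*Q) = 33 - 2*Q + 5*Q*sqrt(2))
p = 567 - 1335*sqrt(2) (p = 33 - 2*(-267) + 5*(-267)*sqrt(2) = 33 + 534 - 1335*sqrt(2) = 567 - 1335*sqrt(2) ≈ -1321.0)
1/p = 1/(567 - 1335*sqrt(2))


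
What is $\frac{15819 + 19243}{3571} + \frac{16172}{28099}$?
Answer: $\frac{1042957350}{100341529} \approx 10.394$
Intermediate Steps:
$\frac{15819 + 19243}{3571} + \frac{16172}{28099} = 35062 \cdot \frac{1}{3571} + 16172 \cdot \frac{1}{28099} = \frac{35062}{3571} + \frac{16172}{28099} = \frac{1042957350}{100341529}$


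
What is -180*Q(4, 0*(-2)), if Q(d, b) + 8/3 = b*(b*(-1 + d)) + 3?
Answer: -60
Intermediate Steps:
Q(d, b) = ⅓ + b²*(-1 + d) (Q(d, b) = -8/3 + (b*(b*(-1 + d)) + 3) = -8/3 + (b²*(-1 + d) + 3) = -8/3 + (3 + b²*(-1 + d)) = ⅓ + b²*(-1 + d))
-180*Q(4, 0*(-2)) = -180*(⅓ - (0*(-2))² + 4*(0*(-2))²) = -180*(⅓ - 1*0² + 4*0²) = -180*(⅓ - 1*0 + 4*0) = -180*(⅓ + 0 + 0) = -180*⅓ = -60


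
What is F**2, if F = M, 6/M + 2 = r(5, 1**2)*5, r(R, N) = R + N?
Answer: 9/196 ≈ 0.045918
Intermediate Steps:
r(R, N) = N + R
M = 3/14 (M = 6/(-2 + (1**2 + 5)*5) = 6/(-2 + (1 + 5)*5) = 6/(-2 + 6*5) = 6/(-2 + 30) = 6/28 = 6*(1/28) = 3/14 ≈ 0.21429)
F = 3/14 ≈ 0.21429
F**2 = (3/14)**2 = 9/196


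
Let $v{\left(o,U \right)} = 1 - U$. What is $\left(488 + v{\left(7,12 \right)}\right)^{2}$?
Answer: $227529$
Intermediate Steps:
$\left(488 + v{\left(7,12 \right)}\right)^{2} = \left(488 + \left(1 - 12\right)\right)^{2} = \left(488 - 11\right)^{2} = 477^{2} = 227529$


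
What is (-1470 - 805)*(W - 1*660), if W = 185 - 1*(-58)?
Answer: 948675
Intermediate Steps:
W = 243 (W = 185 + 58 = 243)
(-1470 - 805)*(W - 1*660) = (-1470 - 805)*(243 - 1*660) = -2275*(243 - 660) = -2275*(-417) = 948675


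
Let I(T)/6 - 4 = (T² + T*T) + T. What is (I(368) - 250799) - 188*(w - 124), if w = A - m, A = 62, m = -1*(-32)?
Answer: 1394193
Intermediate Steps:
m = 32
w = 30 (w = 62 - 1*32 = 62 - 32 = 30)
I(T) = 24 + 6*T + 12*T² (I(T) = 24 + 6*((T² + T*T) + T) = 24 + 6*((T² + T²) + T) = 24 + 6*(2*T² + T) = 24 + 6*(T + 2*T²) = 24 + (6*T + 12*T²) = 24 + 6*T + 12*T²)
(I(368) - 250799) - 188*(w - 124) = ((24 + 6*368 + 12*368²) - 250799) - 188*(30 - 124) = ((24 + 2208 + 12*135424) - 250799) - 188*(-94) = ((24 + 2208 + 1625088) - 250799) + 17672 = (1627320 - 250799) + 17672 = 1376521 + 17672 = 1394193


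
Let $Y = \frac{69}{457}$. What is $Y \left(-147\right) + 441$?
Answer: $\frac{191394}{457} \approx 418.81$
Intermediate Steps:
$Y = \frac{69}{457}$ ($Y = 69 \cdot \frac{1}{457} = \frac{69}{457} \approx 0.15098$)
$Y \left(-147\right) + 441 = \frac{69}{457} \left(-147\right) + 441 = - \frac{10143}{457} + 441 = \frac{191394}{457}$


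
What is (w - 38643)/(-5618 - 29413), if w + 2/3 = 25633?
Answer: 39032/105093 ≈ 0.37140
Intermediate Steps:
w = 76897/3 (w = -2/3 + 25633 = 76897/3 ≈ 25632.)
(w - 38643)/(-5618 - 29413) = (76897/3 - 38643)/(-5618 - 29413) = -39032/3/(-35031) = -39032/3*(-1/35031) = 39032/105093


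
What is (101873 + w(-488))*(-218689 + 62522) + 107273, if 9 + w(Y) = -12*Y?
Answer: -16822201967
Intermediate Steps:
w(Y) = -9 - 12*Y
(101873 + w(-488))*(-218689 + 62522) + 107273 = (101873 + (-9 - 12*(-488)))*(-218689 + 62522) + 107273 = (101873 + (-9 + 5856))*(-156167) + 107273 = (101873 + 5847)*(-156167) + 107273 = 107720*(-156167) + 107273 = -16822309240 + 107273 = -16822201967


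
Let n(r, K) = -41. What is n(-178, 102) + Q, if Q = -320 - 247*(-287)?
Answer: 70528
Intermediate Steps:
Q = 70569 (Q = -320 + 70889 = 70569)
n(-178, 102) + Q = -41 + 70569 = 70528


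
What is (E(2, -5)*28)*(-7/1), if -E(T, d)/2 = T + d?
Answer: -1176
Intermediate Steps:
E(T, d) = -2*T - 2*d (E(T, d) = -2*(T + d) = -2*T - 2*d)
(E(2, -5)*28)*(-7/1) = ((-2*2 - 2*(-5))*28)*(-7/1) = ((-4 + 10)*28)*(-7*1) = (6*28)*(-7) = 168*(-7) = -1176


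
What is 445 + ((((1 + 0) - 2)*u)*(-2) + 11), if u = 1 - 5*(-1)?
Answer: 468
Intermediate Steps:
u = 6 (u = 1 + 5 = 6)
445 + ((((1 + 0) - 2)*u)*(-2) + 11) = 445 + ((((1 + 0) - 2)*6)*(-2) + 11) = 445 + (((1 - 2)*6)*(-2) + 11) = 445 + (-1*6*(-2) + 11) = 445 + (-6*(-2) + 11) = 445 + (12 + 11) = 445 + 23 = 468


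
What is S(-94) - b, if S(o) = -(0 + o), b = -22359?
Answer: 22453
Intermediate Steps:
S(o) = -o
S(-94) - b = -1*(-94) - 1*(-22359) = 94 + 22359 = 22453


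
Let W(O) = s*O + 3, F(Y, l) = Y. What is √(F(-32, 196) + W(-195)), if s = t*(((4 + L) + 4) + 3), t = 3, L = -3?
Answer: I*√4709 ≈ 68.622*I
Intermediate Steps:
s = 24 (s = 3*(((4 - 3) + 4) + 3) = 3*((1 + 4) + 3) = 3*(5 + 3) = 3*8 = 24)
W(O) = 3 + 24*O (W(O) = 24*O + 3 = 3 + 24*O)
√(F(-32, 196) + W(-195)) = √(-32 + (3 + 24*(-195))) = √(-32 + (3 - 4680)) = √(-32 - 4677) = √(-4709) = I*√4709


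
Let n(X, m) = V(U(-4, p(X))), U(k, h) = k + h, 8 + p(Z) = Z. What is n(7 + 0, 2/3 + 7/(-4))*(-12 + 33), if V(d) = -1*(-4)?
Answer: 84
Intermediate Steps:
p(Z) = -8 + Z
U(k, h) = h + k
V(d) = 4
n(X, m) = 4
n(7 + 0, 2/3 + 7/(-4))*(-12 + 33) = 4*(-12 + 33) = 4*21 = 84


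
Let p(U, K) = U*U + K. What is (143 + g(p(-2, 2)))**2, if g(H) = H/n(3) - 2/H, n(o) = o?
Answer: 188356/9 ≈ 20928.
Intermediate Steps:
p(U, K) = K + U**2 (p(U, K) = U**2 + K = K + U**2)
g(H) = -2/H + H/3 (g(H) = H/3 - 2/H = -2/H + H/3)
(143 + g(p(-2, 2)))**2 = (143 + (-2/(2 + (-2)**2) + (2 + (-2)**2)/3))**2 = (143 + (-2/(2 + 4) + (2 + 4)/3))**2 = (143 + (-2/6 + (1/3)*6))**2 = (143 + (-2*1/6 + 2))**2 = (143 + (-1/3 + 2))**2 = (143 + 5/3)**2 = (434/3)**2 = 188356/9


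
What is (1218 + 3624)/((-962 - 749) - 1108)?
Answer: -4842/2819 ≈ -1.7176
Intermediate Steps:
(1218 + 3624)/((-962 - 749) - 1108) = 4842/(-1711 - 1108) = 4842/(-2819) = 4842*(-1/2819) = -4842/2819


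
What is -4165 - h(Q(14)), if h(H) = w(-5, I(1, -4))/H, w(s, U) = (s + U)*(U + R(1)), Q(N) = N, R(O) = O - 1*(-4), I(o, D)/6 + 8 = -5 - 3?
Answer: -9643/2 ≈ -4821.5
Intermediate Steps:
I(o, D) = -96 (I(o, D) = -48 + 6*(-5 - 3) = -48 + 6*(-8) = -48 - 48 = -96)
R(O) = 4 + O (R(O) = O + 4 = 4 + O)
w(s, U) = (5 + U)*(U + s) (w(s, U) = (s + U)*(U + (4 + 1)) = (U + s)*(U + 5) = (U + s)*(5 + U) = (5 + U)*(U + s))
h(H) = 9191/H (h(H) = ((-96)**2 + 5*(-96) + 5*(-5) - 96*(-5))/H = (9216 - 480 - 25 + 480)/H = 9191/H)
-4165 - h(Q(14)) = -4165 - 9191/14 = -4165 - 1*1313/2 = -4165 - 1313/2 = -9643/2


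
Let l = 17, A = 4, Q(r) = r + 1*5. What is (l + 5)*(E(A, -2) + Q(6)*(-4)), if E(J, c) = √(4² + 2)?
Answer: -968 + 66*√2 ≈ -874.66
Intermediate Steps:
Q(r) = 5 + r (Q(r) = r + 5 = 5 + r)
E(J, c) = 3*√2 (E(J, c) = √(16 + 2) = √18 = 3*√2)
(l + 5)*(E(A, -2) + Q(6)*(-4)) = (17 + 5)*(3*√2 + (5 + 6)*(-4)) = 22*(3*√2 + 11*(-4)) = 22*(3*√2 - 44) = 22*(-44 + 3*√2) = -968 + 66*√2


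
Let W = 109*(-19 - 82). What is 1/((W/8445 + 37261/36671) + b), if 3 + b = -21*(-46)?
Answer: 309686595/298139149091 ≈ 0.0010387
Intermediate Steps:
W = -11009 (W = 109*(-101) = -11009)
b = 963 (b = -3 - 21*(-46) = -3 + 966 = 963)
1/((W/8445 + 37261/36671) + b) = 1/((-11009/8445 + 37261/36671) + 963) = 1/(-89041894/309686595 + 963) = 1/(298139149091/309686595) = 309686595/298139149091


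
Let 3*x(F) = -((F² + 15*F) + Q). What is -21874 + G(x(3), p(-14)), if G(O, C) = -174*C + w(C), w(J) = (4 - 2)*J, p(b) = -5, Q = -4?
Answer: -21014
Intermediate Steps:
x(F) = 4/3 - 5*F - F²/3 (x(F) = (-((F² + 15*F) - 4))/3 = (-(-4 + F² + 15*F))/3 = (4 - F² - 15*F)/3 = 4/3 - 5*F - F²/3)
w(J) = 2*J
G(O, C) = -172*C (G(O, C) = -174*C + 2*C = -172*C)
-21874 + G(x(3), p(-14)) = -21874 - 172*(-5) = -21874 + 860 = -21014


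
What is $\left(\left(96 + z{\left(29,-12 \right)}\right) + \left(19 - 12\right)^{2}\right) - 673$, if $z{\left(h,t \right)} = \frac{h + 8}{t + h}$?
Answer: $- \frac{8939}{17} \approx -525.82$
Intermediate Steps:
$z{\left(h,t \right)} = \frac{8 + h}{h + t}$
$\left(\left(96 + z{\left(29,-12 \right)}\right) + \left(19 - 12\right)^{2}\right) - 673 = \left(\left(96 + \frac{8 + 29}{29 - 12}\right) + \left(19 - 12\right)^{2}\right) - 673 = \left(\left(96 + \frac{1}{17} \cdot 37\right) + 7^{2}\right) - 673 = \left(\left(96 + \frac{1}{17} \cdot 37\right) + 49\right) - 673 = \left(\left(96 + \frac{37}{17}\right) + 49\right) - 673 = \left(\frac{1669}{17} + 49\right) - 673 = \frac{2502}{17} - 673 = - \frac{8939}{17}$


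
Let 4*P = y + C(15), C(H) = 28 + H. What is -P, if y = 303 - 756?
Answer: 205/2 ≈ 102.50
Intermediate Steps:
y = -453
P = -205/2 (P = (-453 + (28 + 15))/4 = (-453 + 43)/4 = (¼)*(-410) = -205/2 ≈ -102.50)
-P = -1*(-205/2) = 205/2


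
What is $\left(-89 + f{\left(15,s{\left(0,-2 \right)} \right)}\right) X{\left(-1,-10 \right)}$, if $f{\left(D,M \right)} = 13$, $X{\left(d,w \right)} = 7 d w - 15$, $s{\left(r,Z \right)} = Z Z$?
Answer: $-4180$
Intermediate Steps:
$s{\left(r,Z \right)} = Z^{2}$
$X{\left(d,w \right)} = -15 + 7 d w$ ($X{\left(d,w \right)} = 7 d w - 15 = -15 + 7 d w$)
$\left(-89 + f{\left(15,s{\left(0,-2 \right)} \right)}\right) X{\left(-1,-10 \right)} = \left(-89 + 13\right) \left(-15 + 7 \left(-1\right) \left(-10\right)\right) = - 76 \left(-15 + 70\right) = \left(-76\right) 55 = -4180$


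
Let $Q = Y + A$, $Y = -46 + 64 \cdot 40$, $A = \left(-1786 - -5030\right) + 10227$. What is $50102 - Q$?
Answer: $34117$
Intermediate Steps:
$A = 13471$ ($A = \left(-1786 + 5030\right) + 10227 = 3244 + 10227 = 13471$)
$Y = 2514$ ($Y = -46 + 2560 = 2514$)
$Q = 15985$ ($Q = 2514 + 13471 = 15985$)
$50102 - Q = 50102 - 15985 = 34117$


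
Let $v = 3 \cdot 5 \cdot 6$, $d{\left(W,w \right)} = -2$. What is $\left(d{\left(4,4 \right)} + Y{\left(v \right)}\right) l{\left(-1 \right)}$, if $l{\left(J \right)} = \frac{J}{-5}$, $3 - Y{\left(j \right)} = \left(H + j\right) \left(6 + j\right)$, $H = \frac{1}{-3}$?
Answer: $- \frac{8607}{5} \approx -1721.4$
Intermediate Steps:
$v = 90$ ($v = 15 \cdot 6 = 90$)
$H = - \frac{1}{3} \approx -0.33333$
$Y{\left(j \right)} = 3 - \left(6 + j\right) \left(- \frac{1}{3} + j\right)$ ($Y{\left(j \right)} = 3 - \left(- \frac{1}{3} + j\right) \left(6 + j\right) = 3 - \left(6 + j\right) \left(- \frac{1}{3} + j\right)$)
$l{\left(J \right)} = - \frac{J}{5}$ ($l{\left(J \right)} = J \left(- \frac{1}{5}\right) = - \frac{J}{5}$)
$\left(d{\left(4,4 \right)} + Y{\left(v \right)}\right) l{\left(-1 \right)} = \left(-2 - 8605\right) \left(\left(- \frac{1}{5}\right) \left(-1\right)\right) = \left(-2 - 8605\right) \frac{1}{5} = \left(-8607\right) \frac{1}{5} = - \frac{8607}{5}$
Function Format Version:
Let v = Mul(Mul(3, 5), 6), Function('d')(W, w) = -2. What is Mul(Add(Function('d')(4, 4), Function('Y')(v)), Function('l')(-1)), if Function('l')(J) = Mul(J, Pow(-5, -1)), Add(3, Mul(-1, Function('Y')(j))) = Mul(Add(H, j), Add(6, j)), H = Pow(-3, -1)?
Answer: Rational(-8607, 5) ≈ -1721.4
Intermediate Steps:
v = 90 (v = Mul(15, 6) = 90)
H = Rational(-1, 3) ≈ -0.33333
Function('Y')(j) = Add(3, Mul(-1, Add(6, j), Add(Rational(-1, 3), j))) (Function('Y')(j) = Add(3, Mul(-1, Mul(Add(Rational(-1, 3), j), Add(6, j)))) = Add(3, Mul(-1, Mul(Add(6, j), Add(Rational(-1, 3), j)))) = Add(3, Mul(-1, Add(6, j), Add(Rational(-1, 3), j))))
Function('l')(J) = Mul(Rational(-1, 5), J) (Function('l')(J) = Mul(J, Rational(-1, 5)) = Mul(Rational(-1, 5), J))
Mul(Add(Function('d')(4, 4), Function('Y')(v)), Function('l')(-1)) = Mul(Add(-2, Add(5, Mul(-1, Pow(90, 2)), Mul(Rational(-17, 3), 90))), Mul(Rational(-1, 5), -1)) = Mul(Add(-2, Add(5, Mul(-1, 8100), -510)), Rational(1, 5)) = Mul(Add(-2, Add(5, -8100, -510)), Rational(1, 5)) = Mul(Add(-2, -8605), Rational(1, 5)) = Mul(-8607, Rational(1, 5)) = Rational(-8607, 5)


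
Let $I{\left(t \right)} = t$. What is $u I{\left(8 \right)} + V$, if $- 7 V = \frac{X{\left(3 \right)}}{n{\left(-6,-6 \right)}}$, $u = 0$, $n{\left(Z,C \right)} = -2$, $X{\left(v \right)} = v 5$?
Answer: $\frac{15}{14} \approx 1.0714$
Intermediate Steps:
$X{\left(v \right)} = 5 v$
$V = \frac{15}{14}$ ($V = - \frac{5 \cdot 3 \frac{1}{-2}}{7} = - \frac{15 \left(- \frac{1}{2}\right)}{7} = \left(- \frac{1}{7}\right) \left(- \frac{15}{2}\right) = \frac{15}{14} \approx 1.0714$)
$u I{\left(8 \right)} + V = 0 \cdot 8 + \frac{15}{14} = 0 + \frac{15}{14} = \frac{15}{14}$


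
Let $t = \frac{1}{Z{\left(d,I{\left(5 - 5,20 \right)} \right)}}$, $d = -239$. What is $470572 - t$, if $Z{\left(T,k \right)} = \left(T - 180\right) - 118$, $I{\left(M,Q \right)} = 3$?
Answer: $\frac{252697165}{537} \approx 4.7057 \cdot 10^{5}$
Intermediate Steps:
$Z{\left(T,k \right)} = -298 + T$ ($Z{\left(T,k \right)} = \left(-180 + T\right) - 118 = -298 + T$)
$t = - \frac{1}{537}$ ($t = \frac{1}{-298 - 239} = \frac{1}{-537} = - \frac{1}{537} \approx -0.0018622$)
$470572 - t = 470572 - - \frac{1}{537} = 470572 + \frac{1}{537} = \frac{252697165}{537}$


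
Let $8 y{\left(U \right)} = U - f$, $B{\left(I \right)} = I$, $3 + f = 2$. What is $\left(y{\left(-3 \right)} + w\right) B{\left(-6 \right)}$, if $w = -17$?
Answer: $\frac{207}{2} \approx 103.5$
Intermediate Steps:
$f = -1$ ($f = -3 + 2 = -1$)
$y{\left(U \right)} = \frac{1}{8} + \frac{U}{8}$ ($y{\left(U \right)} = \frac{U - -1}{8} = \frac{U + 1}{8} = \frac{1 + U}{8} = \frac{1}{8} + \frac{U}{8}$)
$\left(y{\left(-3 \right)} + w\right) B{\left(-6 \right)} = \left(\left(\frac{1}{8} + \frac{1}{8} \left(-3\right)\right) - 17\right) \left(-6\right) = \left(\left(\frac{1}{8} - \frac{3}{8}\right) - 17\right) \left(-6\right) = \left(- \frac{1}{4} - 17\right) \left(-6\right) = \left(- \frac{69}{4}\right) \left(-6\right) = \frac{207}{2}$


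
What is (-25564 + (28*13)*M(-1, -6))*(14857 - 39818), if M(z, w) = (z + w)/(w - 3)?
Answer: 5679326408/9 ≈ 6.3104e+8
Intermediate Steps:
M(z, w) = (w + z)/(-3 + w)
(-25564 + (28*13)*M(-1, -6))*(14857 - 39818) = (-25564 + (28*13)*((-6 - 1)/(-3 - 6)))*(14857 - 39818) = (-25564 + 364*(-7/(-9)))*(-24961) = (-25564 + 364*(-⅑*(-7)))*(-24961) = (-25564 + 364*(7/9))*(-24961) = (-25564 + 2548/9)*(-24961) = -227528/9*(-24961) = 5679326408/9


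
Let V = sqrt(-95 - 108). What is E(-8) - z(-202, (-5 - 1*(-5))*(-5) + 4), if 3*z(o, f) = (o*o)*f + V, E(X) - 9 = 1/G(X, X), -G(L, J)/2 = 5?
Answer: -1631893/30 - I*sqrt(203)/3 ≈ -54396.0 - 4.7493*I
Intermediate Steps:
G(L, J) = -10 (G(L, J) = -2*5 = -10)
V = I*sqrt(203) (V = sqrt(-203) = I*sqrt(203) ≈ 14.248*I)
E(X) = 89/10 (E(X) = 9 + 1/(-10) = 9 - 1/10 = 89/10)
z(o, f) = I*sqrt(203)/3 + f*o**2/3 (z(o, f) = ((o*o)*f + I*sqrt(203))/3 = (o**2*f + I*sqrt(203))/3 = (f*o**2 + I*sqrt(203))/3 = (I*sqrt(203) + f*o**2)/3 = I*sqrt(203)/3 + f*o**2/3)
E(-8) - z(-202, (-5 - 1*(-5))*(-5) + 4) = 89/10 - (I*sqrt(203)/3 + (1/3)*((-5 - 1*(-5))*(-5) + 4)*(-202)**2) = 89/10 - (I*sqrt(203)/3 + (1/3)*((-5 + 5)*(-5) + 4)*40804) = 89/10 - (I*sqrt(203)/3 + (1/3)*(0*(-5) + 4)*40804) = 89/10 - (I*sqrt(203)/3 + (1/3)*(0 + 4)*40804) = 89/10 - (I*sqrt(203)/3 + (1/3)*4*40804) = 89/10 - (I*sqrt(203)/3 + 163216/3) = 89/10 - (163216/3 + I*sqrt(203)/3) = 89/10 + (-163216/3 - I*sqrt(203)/3) = -1631893/30 - I*sqrt(203)/3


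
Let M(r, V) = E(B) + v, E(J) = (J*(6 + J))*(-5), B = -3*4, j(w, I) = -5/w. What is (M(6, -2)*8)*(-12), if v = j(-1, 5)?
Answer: 34080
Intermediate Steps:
v = 5 (v = -5/(-1) = -5*(-1) = 5)
B = -12
E(J) = -5*J*(6 + J)
M(r, V) = -355 (M(r, V) = -5*(-12)*(6 - 12) + 5 = -5*(-12)*(-6) + 5 = -360 + 5 = -355)
(M(6, -2)*8)*(-12) = -355*8*(-12) = -2840*(-12) = 34080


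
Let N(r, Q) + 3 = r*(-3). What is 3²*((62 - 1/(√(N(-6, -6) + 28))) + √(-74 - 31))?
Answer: 558 - 9*√43/43 + 9*I*√105 ≈ 556.63 + 92.223*I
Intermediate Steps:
N(r, Q) = -3 - 3*r (N(r, Q) = -3 + r*(-3) = -3 - 3*r)
3²*((62 - 1/(√(N(-6, -6) + 28))) + √(-74 - 31)) = 3²*((62 - 1/(√((-3 - 3*(-6)) + 28))) + √(-74 - 31)) = 9*((62 - 1/(√((-3 + 18) + 28))) + √(-105)) = 9*((62 - 1/(√(15 + 28))) + I*√105) = 9*((62 - 1/(√43)) + I*√105) = 9*((62 - √43/43) + I*√105) = 9*(62 - √43/43 + I*√105) = 558 - 9*√43/43 + 9*I*√105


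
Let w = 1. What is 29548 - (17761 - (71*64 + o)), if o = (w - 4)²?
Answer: 16340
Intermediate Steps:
o = 9 (o = (1 - 4)² = (-3)² = 9)
29548 - (17761 - (71*64 + o)) = 29548 - (17761 - (71*64 + 9)) = 29548 - (17761 - (4544 + 9)) = 29548 - (17761 - 1*4553) = 29548 - (17761 - 4553) = 29548 - 1*13208 = 29548 - 13208 = 16340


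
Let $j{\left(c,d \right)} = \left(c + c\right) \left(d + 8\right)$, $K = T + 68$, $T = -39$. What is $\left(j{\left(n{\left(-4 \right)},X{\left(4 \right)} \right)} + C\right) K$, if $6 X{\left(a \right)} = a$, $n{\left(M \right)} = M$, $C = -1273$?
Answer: $- \frac{116783}{3} \approx -38928.0$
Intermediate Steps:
$X{\left(a \right)} = \frac{a}{6}$
$K = 29$ ($K = -39 + 68 = 29$)
$j{\left(c,d \right)} = 2 c \left(8 + d\right)$
$\left(j{\left(n{\left(-4 \right)},X{\left(4 \right)} \right)} + C\right) K = \left(2 \left(-4\right) \left(8 + \frac{1}{6} \cdot 4\right) - 1273\right) 29 = \left(2 \left(-4\right) \left(8 + \frac{2}{3}\right) - 1273\right) 29 = \left(2 \left(-4\right) \frac{26}{3} - 1273\right) 29 = \left(- \frac{208}{3} - 1273\right) 29 = \left(- \frac{4027}{3}\right) 29 = - \frac{116783}{3}$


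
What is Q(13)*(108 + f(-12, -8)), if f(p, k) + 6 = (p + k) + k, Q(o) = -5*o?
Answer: -4810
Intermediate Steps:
f(p, k) = -6 + p + 2*k (f(p, k) = -6 + ((p + k) + k) = -6 + ((k + p) + k) = -6 + (p + 2*k) = -6 + p + 2*k)
Q(13)*(108 + f(-12, -8)) = (-5*13)*(108 + (-6 - 12 + 2*(-8))) = -65*(108 + (-6 - 12 - 16)) = -65*(108 - 34) = -65*74 = -4810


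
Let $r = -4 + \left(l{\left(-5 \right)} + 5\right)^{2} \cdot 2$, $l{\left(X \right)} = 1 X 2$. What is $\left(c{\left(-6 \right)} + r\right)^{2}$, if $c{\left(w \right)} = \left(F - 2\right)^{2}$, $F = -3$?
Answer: $5041$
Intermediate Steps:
$l{\left(X \right)} = 2 X$ ($l{\left(X \right)} = X 2 = 2 X$)
$c{\left(w \right)} = 25$ ($c{\left(w \right)} = \left(-3 - 2\right)^{2} = \left(-5\right)^{2} = 25$)
$r = 46$ ($r = -4 + \left(2 \left(-5\right) + 5\right)^{2} \cdot 2 = -4 + \left(-10 + 5\right)^{2} \cdot 2 = -4 + \left(-5\right)^{2} \cdot 2 = -4 + 25 \cdot 2 = -4 + 50 = 46$)
$\left(c{\left(-6 \right)} + r\right)^{2} = \left(25 + 46\right)^{2} = 71^{2} = 5041$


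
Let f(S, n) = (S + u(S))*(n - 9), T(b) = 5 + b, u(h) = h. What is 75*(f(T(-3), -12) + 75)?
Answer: -675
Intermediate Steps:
f(S, n) = 2*S*(-9 + n) (f(S, n) = (S + S)*(n - 9) = (2*S)*(-9 + n) = 2*S*(-9 + n))
75*(f(T(-3), -12) + 75) = 75*(2*(5 - 3)*(-9 - 12) + 75) = 75*(2*2*(-21) + 75) = 75*(-84 + 75) = 75*(-9) = -675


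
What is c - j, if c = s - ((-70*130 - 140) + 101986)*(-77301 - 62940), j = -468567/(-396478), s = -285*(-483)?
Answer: 5156961370440231/396478 ≈ 1.3007e+10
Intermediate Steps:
s = 137655
j = 468567/396478 (j = -468567*(-1/396478) = 468567/396478 ≈ 1.1818)
c = 13006929441 (c = 137655 - ((-70*130 - 140) + 101986)*(-77301 - 62940) = 137655 - ((-9100 - 140) + 101986)*(-140241) = 137655 - (-9240 + 101986)*(-140241) = 137655 - 92746*(-140241) = 137655 - 1*(-13006791786) = 137655 + 13006791786 = 13006929441)
c - j = 13006929441 - 1*468567/396478 = 13006929441 - 468567/396478 = 5156961370440231/396478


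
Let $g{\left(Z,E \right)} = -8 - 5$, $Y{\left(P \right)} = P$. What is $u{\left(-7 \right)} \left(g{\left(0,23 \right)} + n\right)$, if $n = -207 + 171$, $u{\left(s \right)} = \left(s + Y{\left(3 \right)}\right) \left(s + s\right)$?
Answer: $-2744$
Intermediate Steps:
$u{\left(s \right)} = 2 s \left(3 + s\right)$ ($u{\left(s \right)} = \left(s + 3\right) \left(s + s\right) = \left(3 + s\right) 2 s = 2 s \left(3 + s\right)$)
$g{\left(Z,E \right)} = -13$
$n = -36$
$u{\left(-7 \right)} \left(g{\left(0,23 \right)} + n\right) = 2 \left(-7\right) \left(3 - 7\right) \left(-13 - 36\right) = 2 \left(-7\right) \left(-4\right) \left(-49\right) = 56 \left(-49\right) = -2744$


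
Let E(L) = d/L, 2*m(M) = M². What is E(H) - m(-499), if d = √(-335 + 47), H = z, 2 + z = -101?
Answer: -249001/2 - 12*I*√2/103 ≈ -1.245e+5 - 0.16476*I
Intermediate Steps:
z = -103 (z = -2 - 101 = -103)
m(M) = M²/2
H = -103
d = 12*I*√2 (d = √(-288) = 12*I*√2 ≈ 16.971*I)
E(L) = 12*I*√2/L (E(L) = (12*I*√2)/L = 12*I*√2/L)
E(H) - m(-499) = 12*I*√2/(-103) - (-499)²/2 = 12*I*√2*(-1/103) - 249001/2 = -12*I*√2/103 - 1*249001/2 = -12*I*√2/103 - 249001/2 = -249001/2 - 12*I*√2/103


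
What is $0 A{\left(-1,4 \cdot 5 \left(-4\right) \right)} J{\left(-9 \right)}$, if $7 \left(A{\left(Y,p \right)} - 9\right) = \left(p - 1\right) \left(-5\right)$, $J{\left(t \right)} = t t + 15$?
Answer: $0$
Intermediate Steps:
$J{\left(t \right)} = 15 + t^{2}$ ($J{\left(t \right)} = t^{2} + 15 = 15 + t^{2}$)
$A{\left(Y,p \right)} = \frac{68}{7} - \frac{5 p}{7}$ ($A{\left(Y,p \right)} = 9 + \frac{\left(p - 1\right) \left(-5\right)}{7} = 9 + \frac{\left(-1 + p\right) \left(-5\right)}{7} = 9 + \frac{5 - 5 p}{7} = 9 - \left(- \frac{5}{7} + \frac{5 p}{7}\right) = \frac{68}{7} - \frac{5 p}{7}$)
$0 A{\left(-1,4 \cdot 5 \left(-4\right) \right)} J{\left(-9 \right)} = 0 \left(\frac{68}{7} - \frac{5 \cdot 4 \cdot 5 \left(-4\right)}{7}\right) \left(15 + \left(-9\right)^{2}\right) = 0 \left(\frac{68}{7} - \frac{5 \cdot 20 \left(-4\right)}{7}\right) \left(15 + 81\right) = 0 \left(\frac{68}{7} - - \frac{400}{7}\right) 96 = 0 \left(\frac{68}{7} + \frac{400}{7}\right) 96 = 0 \cdot \frac{468}{7} \cdot 96 = 0 \cdot 96 = 0$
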